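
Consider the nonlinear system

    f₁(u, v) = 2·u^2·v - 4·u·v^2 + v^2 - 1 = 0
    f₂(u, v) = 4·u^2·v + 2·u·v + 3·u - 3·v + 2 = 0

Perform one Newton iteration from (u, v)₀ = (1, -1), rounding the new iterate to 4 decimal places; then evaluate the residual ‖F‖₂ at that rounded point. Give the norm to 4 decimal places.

22.9544

At (1, -1): F = (-6.0000, 2.0000).
Jacobian J = [[4·u·v - 4·v^2, 2·u^2 - 8·u·v + 2·v], [8·u·v + 2·v + 3, 4·u^2 + 2·u - 3]].
At the point, J = [[-8.0000, 8.0000], [-7.0000, 3.0000]] (det J = 32.0000).
Solving J·Δ = −F gives Δ = (1.0625, 1.8125).
Then the next iterate is (u, v)₁ = (2.0625, 0.8125).
Re-evaluating at (2.0625, 0.8125): F = (1.126465, 22.926758), so ‖F‖₂ = 22.9544.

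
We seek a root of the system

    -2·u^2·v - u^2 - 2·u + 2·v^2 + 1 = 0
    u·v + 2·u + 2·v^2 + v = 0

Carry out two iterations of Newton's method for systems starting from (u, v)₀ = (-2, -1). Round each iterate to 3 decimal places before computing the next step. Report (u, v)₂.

(0.378, -0.507)

At (-2, -1): F = (11.000, -1.000).
Jacobian J = [[-4·u·v - 2·u - 2, -2·u^2 + 4·v], [v + 2, u + 4·v + 1]].
At the point, J = [[-6.000, -12.000], [1.000, -5.000]] (det J = 42.000).
Solving J·Δ = −F gives Δ = (1.595, 0.119).
Then the next iterate is (u, v)₁ = (-0.405, -0.881).
Round to (-0.405, -0.881) and repeat: F = (3.48731, 0.21813), J = [[-2.61722, -3.85205], [1.119, -2.929]].
Δ = (0.783, 0.374), so (u, v)₂ = (0.378, -0.507).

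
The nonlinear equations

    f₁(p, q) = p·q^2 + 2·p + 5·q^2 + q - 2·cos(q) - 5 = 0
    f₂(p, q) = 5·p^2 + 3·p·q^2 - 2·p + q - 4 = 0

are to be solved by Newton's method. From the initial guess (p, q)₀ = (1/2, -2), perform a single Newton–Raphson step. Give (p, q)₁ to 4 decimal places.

(0.7512, -1.1963)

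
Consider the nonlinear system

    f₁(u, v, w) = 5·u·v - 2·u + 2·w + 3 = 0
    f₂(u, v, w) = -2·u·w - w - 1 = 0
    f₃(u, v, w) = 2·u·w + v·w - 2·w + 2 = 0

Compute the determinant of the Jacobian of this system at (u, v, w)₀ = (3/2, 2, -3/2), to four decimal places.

J = [[5·v - 2, 5·u, 2], [-2·w, 0, -2·u - 1], [2·w, w, 2·u + v - 2]].
At the point, J = [[8.0000, 7.5000, 2.0000], [3.0000, 0.0000, -4.0000], [-3.0000, -1.5000, 3.0000]].
det J = -34.5000.

-34.5000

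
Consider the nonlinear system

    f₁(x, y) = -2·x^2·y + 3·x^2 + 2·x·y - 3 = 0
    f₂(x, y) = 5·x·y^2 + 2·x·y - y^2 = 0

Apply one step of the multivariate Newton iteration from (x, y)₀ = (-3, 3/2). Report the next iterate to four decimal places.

(-0.6000, 1.3000)

At (-3, 3/2): F = (-12.0000, -45.0000).
Jacobian J = [[-4·x·y + 6·x + 2·y, -2·x^2 + 2·x], [5·y^2 + 2·y, 10·x·y + 2·x - 2·y]].
At the point, J = [[3.0000, -24.0000], [14.2500, -54.0000]] (det J = 180.0000).
Solving J·Δ = −F gives Δ = (2.4000, -0.2000).
Then the next iterate is (x, y)₁ = (-0.6000, 1.3000).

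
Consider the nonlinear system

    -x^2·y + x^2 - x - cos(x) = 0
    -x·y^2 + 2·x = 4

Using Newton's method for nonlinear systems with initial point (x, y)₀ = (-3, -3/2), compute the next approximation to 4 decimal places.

At (-3, -3/2): F = (26.489992, -3.2500).
Jacobian J = [[-2·x·y + 2·x + sin(x) - 1, -x^2], [-y^2 + 2, -2·x·y]].
At the point, J = [[-16.141120, -9.0000], [-0.2500, -9.0000]] (det J = 143.020080).
Solving J·Δ = −F gives Δ = (1.8715, -0.4131).
Then the next iterate is (x, y)₁ = (-1.1285, -1.9131).

(-1.1285, -1.9131)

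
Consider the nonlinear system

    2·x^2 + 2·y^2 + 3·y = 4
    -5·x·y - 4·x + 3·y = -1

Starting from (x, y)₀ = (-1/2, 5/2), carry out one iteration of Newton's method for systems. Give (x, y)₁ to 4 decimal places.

(0.1241, 1.3268)

At (-1/2, 5/2): F = (16.5000, 16.7500).
Jacobian J = [[4·x, 4·y + 3], [-5·y - 4, -5·x + 3]].
At the point, J = [[-2.0000, 13.0000], [-16.5000, 5.5000]] (det J = 203.5000).
Solving J·Δ = −F gives Δ = (0.6241, -1.1732).
Then the next iterate is (x, y)₁ = (0.1241, 1.3268).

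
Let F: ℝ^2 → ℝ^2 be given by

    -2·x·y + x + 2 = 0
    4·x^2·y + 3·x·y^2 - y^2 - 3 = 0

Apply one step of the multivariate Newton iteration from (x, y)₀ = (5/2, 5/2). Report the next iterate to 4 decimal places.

At (5/2, 5/2): F = (-8.0000, 100.1250).
Jacobian J = [[-2·y + 1, -2·x], [8·x·y + 3·y^2, 4·x^2 + 6·x·y - 2·y]].
At the point, J = [[-4.0000, -5.0000], [68.7500, 57.5000]] (det J = 113.7500).
Solving J·Δ = −F gives Δ = (-0.3571, -1.3143).
Then the next iterate is (x, y)₁ = (2.1429, 1.1857).

(2.1429, 1.1857)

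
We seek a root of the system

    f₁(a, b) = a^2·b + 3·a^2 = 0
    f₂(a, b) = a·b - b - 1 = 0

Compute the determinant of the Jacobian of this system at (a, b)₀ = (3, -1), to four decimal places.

33.0000

J = [[2·a·b + 6·a, a^2], [b, a - 1]].
At the point, J = [[12.0000, 9.0000], [-1.0000, 2.0000]].
det J = 33.0000.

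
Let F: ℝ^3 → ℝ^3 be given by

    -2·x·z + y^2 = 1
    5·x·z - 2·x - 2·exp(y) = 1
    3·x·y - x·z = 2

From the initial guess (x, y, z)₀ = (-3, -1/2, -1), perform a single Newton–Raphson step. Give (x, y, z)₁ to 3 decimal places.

(-2.512, -0.248, 0.004)

At (-3, -1/2, -1): F = (-6.750, 18.78694, -0.500).
Jacobian J = [[-2·z, 2·y, -2·x], [5·z - 2, -2·exp(y), 5·x], [3·y - z, 3·x, -x]].
At the point, J = [[2.000, -1.000, 6.000], [-7.000, -1.21306, -15.000], [-0.500, -9.000, 3.000]] (det J = 68.58245).
Solving J·Δ = −F gives Δ = (0.488, 0.252, 1.004).
Then the next iterate is (x, y, z)₁ = (-2.512, -0.248, 0.004).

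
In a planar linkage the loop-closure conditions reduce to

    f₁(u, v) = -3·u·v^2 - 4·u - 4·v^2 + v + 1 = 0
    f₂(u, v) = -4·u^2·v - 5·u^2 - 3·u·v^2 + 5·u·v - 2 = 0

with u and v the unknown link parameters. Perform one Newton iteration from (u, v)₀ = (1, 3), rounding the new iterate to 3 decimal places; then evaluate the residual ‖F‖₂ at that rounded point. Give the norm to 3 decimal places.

At (1, 3): F = (-63.000, -31.000).
Jacobian J = [[-3·v^2 - 4, -6·u·v - 8·v + 1], [-8·u·v - 10·u - 3·v^2 + 5·v, -4·u^2 - 6·u·v + 5·u]].
At the point, J = [[-31.000, -41.000], [-46.000, -17.000]] (det J = -1359.000).
Solving J·Δ = −F gives Δ = (-0.147, -1.425).
Then the next iterate is (u, v)₁ = (0.853, 1.575).
Re-evaluating at (0.853, 1.575): F = (-17.10742, -9.85253), so ‖F‖₂ = 19.742.

19.742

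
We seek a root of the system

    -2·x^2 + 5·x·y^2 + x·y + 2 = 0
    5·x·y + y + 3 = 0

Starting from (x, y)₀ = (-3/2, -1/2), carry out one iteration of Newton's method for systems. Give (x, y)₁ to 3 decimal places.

At (-3/2, -1/2): F = (-3.625, 6.250).
Jacobian J = [[-4·x + 5·y^2 + y, 10·x·y + x], [5·y, 5·x + 1]].
At the point, J = [[6.750, 6.000], [-2.500, -6.500]] (det J = -28.875).
Solving J·Δ = −F gives Δ = (-0.483, 1.147).
Then the next iterate is (x, y)₁ = (-1.983, 0.647).

(-1.983, 0.647)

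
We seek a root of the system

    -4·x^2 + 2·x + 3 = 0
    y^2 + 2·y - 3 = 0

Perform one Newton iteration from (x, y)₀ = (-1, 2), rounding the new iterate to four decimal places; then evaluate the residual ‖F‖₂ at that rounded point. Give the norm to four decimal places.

At (-1, 2): F = (-3.0000, 5.0000).
Jacobian J = [[-8·x + 2, 0], [0, 2·y + 2]].
At the point, J = [[10.0000, 0.0000], [0.0000, 6.0000]] (det J = 60.0000).
Solving J·Δ = −F gives Δ = (0.3000, -0.8333).
Then the next iterate is (x, y)₁ = (-0.7000, 1.1667).
Re-evaluating at (-0.7000, 1.1667): F = (-0.3600, 0.694589), so ‖F‖₂ = 0.7823.

0.7823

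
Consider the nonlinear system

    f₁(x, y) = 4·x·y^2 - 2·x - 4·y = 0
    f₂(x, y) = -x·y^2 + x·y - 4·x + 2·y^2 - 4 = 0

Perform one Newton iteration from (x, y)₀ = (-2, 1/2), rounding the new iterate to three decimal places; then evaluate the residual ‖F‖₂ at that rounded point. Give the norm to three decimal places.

0.377

At (-2, 1/2): F = (0.000, 4.000).
Jacobian J = [[4·y^2 - 2, 8·x·y - 4], [-y^2 + y - 4, -2·x·y + x + 4·y]].
At the point, J = [[-1.000, -12.000], [-3.750, 2.000]] (det J = -47.000).
Solving J·Δ = −F gives Δ = (1.021, -0.085).
Then the next iterate is (x, y)₁ = (-0.979, 0.415).
Re-evaluating at (-0.979, 0.415): F = (-0.37643, 0.02277), so ‖F‖₂ = 0.377.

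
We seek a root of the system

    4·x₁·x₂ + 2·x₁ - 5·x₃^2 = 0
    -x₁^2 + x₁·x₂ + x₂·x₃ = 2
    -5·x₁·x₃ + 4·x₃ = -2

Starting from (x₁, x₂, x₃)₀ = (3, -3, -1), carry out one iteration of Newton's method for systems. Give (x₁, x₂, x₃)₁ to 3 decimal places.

(1.236, -1.870, -0.620)

At (3, -3, -1): F = (-35.000, -17.000, 13.000).
Jacobian J = [[4·x₂ + 2, 4·x₁, -10·x₃], [-2·x₁ + x₂, x₁ + x₃, x₂], [-5·x₃, 0, -5·x₁ + 4]].
At the point, J = [[-10.000, 12.000, 10.000], [-9.000, 2.000, -3.000], [5.000, 0.000, -11.000]] (det J = -1248.000).
Solving J·Δ = −F gives Δ = (-1.764, 1.130, 0.380).
Then the next iterate is (x₁, x₂, x₃)₁ = (1.236, -1.870, -0.620).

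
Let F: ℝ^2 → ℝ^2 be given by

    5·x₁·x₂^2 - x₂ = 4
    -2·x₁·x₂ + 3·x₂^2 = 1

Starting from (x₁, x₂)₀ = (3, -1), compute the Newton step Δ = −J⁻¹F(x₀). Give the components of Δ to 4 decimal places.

(-52.0000, -8.0000)

At (3, -1): F = (12.0000, 8.0000).
Jacobian J = [[5·x₂^2, 10·x₁·x₂ - 1], [-2·x₂, -2·x₁ + 6·x₂]].
At the point, J = [[5.0000, -31.0000], [2.0000, -12.0000]] (det J = 2.0000).
Solving J·Δ = −F gives Δ = (-52.0000, -8.0000).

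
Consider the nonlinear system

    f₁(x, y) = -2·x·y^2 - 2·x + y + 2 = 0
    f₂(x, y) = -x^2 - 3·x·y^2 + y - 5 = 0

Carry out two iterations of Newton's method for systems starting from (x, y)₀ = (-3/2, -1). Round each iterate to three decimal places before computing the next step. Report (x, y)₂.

At (-3/2, -1): F = (7.000, -3.750).
Jacobian J = [[-2·y^2 - 2, -4·x·y + 1], [-2·x - 3·y^2, -6·x·y + 1]].
At the point, J = [[-4.000, -5.000], [0.000, -8.000]] (det J = 32.000).
Solving J·Δ = −F gives Δ = (2.336, -0.469).
Then the next iterate is (x, y)₁ = (0.836, -1.469).
Round to (0.836, -1.469) and repeat: F = (-4.74911, -12.58006), J = [[-6.31592, 5.91234], [-8.14588, 8.36850]].
Δ = (7.379, 8.686), so (x, y)₂ = (8.215, 7.217).

(8.215, 7.217)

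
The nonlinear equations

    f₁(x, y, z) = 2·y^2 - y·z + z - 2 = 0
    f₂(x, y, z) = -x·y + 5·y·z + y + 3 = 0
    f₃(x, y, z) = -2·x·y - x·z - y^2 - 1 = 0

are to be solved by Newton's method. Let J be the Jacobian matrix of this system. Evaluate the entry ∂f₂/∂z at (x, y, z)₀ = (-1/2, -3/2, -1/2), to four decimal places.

-7.5000

∂f₂/∂z = 5·y.
At (-1/2, -3/2, -1/2) this is -7.5000.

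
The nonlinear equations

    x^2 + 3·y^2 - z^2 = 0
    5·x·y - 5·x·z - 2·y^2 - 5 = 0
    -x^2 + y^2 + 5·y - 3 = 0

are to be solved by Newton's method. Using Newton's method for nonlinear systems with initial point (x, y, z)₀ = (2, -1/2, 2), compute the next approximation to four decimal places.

At (2, -1/2, 2): F = (0.7500, -30.5000, -9.2500).
Jacobian J = [[2·x, 6·y, -2·z], [5·y - 5·z, 5·x - 4·y, -5·x], [-2·x, 2·y + 5, 0]].
At the point, J = [[4.0000, -3.0000, -4.0000], [-12.5000, 12.0000, -10.0000], [-4.0000, 4.0000, 0.0000]] (det J = 48.0000).
Solving J·Δ = −F gives Δ = (4.2396, 6.5521, -0.4870).
Then the next iterate is (x, y, z)₁ = (6.2396, 6.0521, 1.5130).

(6.2396, 6.0521, 1.5130)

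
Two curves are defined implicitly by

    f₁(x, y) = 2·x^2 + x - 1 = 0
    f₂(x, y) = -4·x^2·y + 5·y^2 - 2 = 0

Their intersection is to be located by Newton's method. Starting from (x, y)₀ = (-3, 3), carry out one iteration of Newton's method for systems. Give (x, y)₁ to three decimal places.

(-1.727, 7.439)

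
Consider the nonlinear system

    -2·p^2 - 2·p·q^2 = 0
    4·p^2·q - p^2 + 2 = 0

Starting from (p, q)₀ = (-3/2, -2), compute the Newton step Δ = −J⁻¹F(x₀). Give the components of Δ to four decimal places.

(0.4951, 0.5425)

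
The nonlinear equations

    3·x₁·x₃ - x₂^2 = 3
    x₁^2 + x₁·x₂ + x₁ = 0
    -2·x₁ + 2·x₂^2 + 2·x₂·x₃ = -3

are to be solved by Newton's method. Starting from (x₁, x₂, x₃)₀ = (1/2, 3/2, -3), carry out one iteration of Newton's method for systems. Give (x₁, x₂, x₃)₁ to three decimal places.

(0.462, -1.231, -2.192)

At (1/2, 3/2, -3): F = (-9.750, 1.500, -2.500).
Jacobian J = [[3·x₃, -2·x₂, 3·x₁], [2·x₁ + x₂ + 1, x₁, 0], [-2, 4·x₂ + 2·x₃, 2·x₂]].
At the point, J = [[-9.000, -3.000, 1.500], [3.500, 0.500, 0.000], [-2.000, 0.000, 3.000]] (det J = 19.500).
Solving J·Δ = −F gives Δ = (-0.038, -2.731, 0.808).
Then the next iterate is (x₁, x₂, x₃)₁ = (0.462, -1.231, -2.192).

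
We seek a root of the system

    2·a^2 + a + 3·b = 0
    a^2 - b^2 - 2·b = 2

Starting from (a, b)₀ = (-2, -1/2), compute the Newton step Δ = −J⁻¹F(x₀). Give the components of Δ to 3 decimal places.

(0.671, 0.066)

At (-2, -1/2): F = (4.500, 2.750).
Jacobian J = [[4·a + 1, 3], [2·a, -2·b - 2]].
At the point, J = [[-7.000, 3.000], [-4.000, -1.000]] (det J = 19.000).
Solving J·Δ = −F gives Δ = (0.671, 0.066).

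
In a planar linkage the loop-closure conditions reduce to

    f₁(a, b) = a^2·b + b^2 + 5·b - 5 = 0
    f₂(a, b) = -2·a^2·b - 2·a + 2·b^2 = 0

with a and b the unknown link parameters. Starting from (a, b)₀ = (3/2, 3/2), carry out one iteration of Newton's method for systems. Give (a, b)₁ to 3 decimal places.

(0.948, 0.950)

At (3/2, 3/2): F = (8.125, -5.250).
Jacobian J = [[2·a·b, a^2 + 2·b + 5], [-4·a·b - 2, -2·a^2 + 4·b]].
At the point, J = [[4.500, 10.250], [-11.000, 1.500]] (det J = 119.500).
Solving J·Δ = −F gives Δ = (-0.552, -0.550).
Then the next iterate is (a, b)₁ = (0.948, 0.950).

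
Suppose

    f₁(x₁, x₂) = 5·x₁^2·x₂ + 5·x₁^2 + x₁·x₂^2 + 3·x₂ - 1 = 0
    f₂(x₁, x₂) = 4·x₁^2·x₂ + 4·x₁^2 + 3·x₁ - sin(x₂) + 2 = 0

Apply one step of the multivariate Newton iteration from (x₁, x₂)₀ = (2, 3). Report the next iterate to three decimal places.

At (2, 3): F = (106.000, 71.85888).
Jacobian J = [[10·x₁·x₂ + 10·x₁ + x₂^2, 5·x₁^2 + 2·x₁·x₂ + 3], [8·x₁·x₂ + 8·x₁ + 3, 4·x₁^2 - cos(x₂)]].
At the point, J = [[89.000, 35.000], [67.000, 16.98999]] (det J = -832.89067).
Solving J·Δ = −F gives Δ = (-0.857, -0.848).
Then the next iterate is (x₁, x₂)₁ = (1.143, 2.152).

(1.143, 2.152)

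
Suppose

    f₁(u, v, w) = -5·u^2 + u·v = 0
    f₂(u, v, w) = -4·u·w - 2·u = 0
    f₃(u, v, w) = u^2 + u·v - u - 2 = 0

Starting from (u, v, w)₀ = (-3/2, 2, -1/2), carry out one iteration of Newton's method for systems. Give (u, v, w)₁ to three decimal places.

(-0.816, 0.254, -0.500)

At (-3/2, 2, -1/2): F = (-14.250, 0.000, -1.250).
Jacobian J = [[-10·u + v, u, 0], [-4·w - 2, 0, -4·u], [2·u + v - 1, u, 0]].
At the point, J = [[17.000, -1.500, 0.000], [0.000, 0.000, 6.000], [-2.000, -1.500, 0.000]] (det J = 171.000).
Solving J·Δ = −F gives Δ = (0.684, -1.746, 0.000).
Then the next iterate is (u, v, w)₁ = (-0.816, 0.254, -0.500).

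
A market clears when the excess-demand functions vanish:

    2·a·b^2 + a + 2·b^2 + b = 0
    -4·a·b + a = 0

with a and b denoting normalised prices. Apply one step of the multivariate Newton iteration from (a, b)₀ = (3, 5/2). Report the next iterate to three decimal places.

(0.870, 1.848)

At (3, 5/2): F = (55.500, -27.000).
Jacobian J = [[2·b^2 + 1, 4·a·b + 4·b + 1], [-4·b + 1, -4·a]].
At the point, J = [[13.500, 41.000], [-9.000, -12.000]] (det J = 207.000).
Solving J·Δ = −F gives Δ = (-2.130, -0.652).
Then the next iterate is (a, b)₁ = (0.870, 1.848).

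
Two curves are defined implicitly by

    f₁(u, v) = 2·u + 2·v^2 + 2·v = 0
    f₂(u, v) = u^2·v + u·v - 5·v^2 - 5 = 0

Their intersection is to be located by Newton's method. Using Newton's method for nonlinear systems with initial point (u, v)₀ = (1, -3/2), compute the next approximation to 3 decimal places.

(2.094, -0.078)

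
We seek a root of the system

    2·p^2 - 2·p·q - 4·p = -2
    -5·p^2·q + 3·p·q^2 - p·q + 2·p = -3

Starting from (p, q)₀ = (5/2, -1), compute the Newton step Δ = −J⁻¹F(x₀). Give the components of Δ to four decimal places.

At (5/2, -1): F = (9.5000, 49.2500).
Jacobian J = [[4·p - 2·q - 4, -2·p], [-10·p·q + 3·q^2 - q + 2, -5·p^2 + 6·p·q - p]].
At the point, J = [[8.0000, -5.0000], [31.0000, -48.7500]] (det J = -235.0000).
Solving J·Δ = −F gives Δ = (-0.9229, 0.4234).

(-0.9229, 0.4234)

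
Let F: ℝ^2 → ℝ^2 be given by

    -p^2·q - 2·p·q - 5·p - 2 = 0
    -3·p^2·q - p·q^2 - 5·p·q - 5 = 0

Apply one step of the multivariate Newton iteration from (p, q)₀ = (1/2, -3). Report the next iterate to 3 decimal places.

(0.472, -3.690)

At (1/2, -3): F = (-0.750, 0.250).
Jacobian J = [[-2·p·q - 2·q - 5, -p^2 - 2·p], [-6·p·q - q^2 - 5·q, -3·p^2 - 2·p·q - 5·p]].
At the point, J = [[4.000, -1.250], [15.000, -0.250]] (det J = 17.750).
Solving J·Δ = −F gives Δ = (-0.028, -0.690).
Then the next iterate is (p, q)₁ = (0.472, -3.690).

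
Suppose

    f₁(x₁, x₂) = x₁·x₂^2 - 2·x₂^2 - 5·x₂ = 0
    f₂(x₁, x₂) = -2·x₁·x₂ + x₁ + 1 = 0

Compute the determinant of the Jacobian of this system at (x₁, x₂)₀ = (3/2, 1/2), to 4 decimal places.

-0.7500

J = [[x₂^2, 2·x₁·x₂ - 4·x₂ - 5], [-2·x₂ + 1, -2·x₁]].
At the point, J = [[0.2500, -5.5000], [0.0000, -3.0000]].
det J = -0.7500.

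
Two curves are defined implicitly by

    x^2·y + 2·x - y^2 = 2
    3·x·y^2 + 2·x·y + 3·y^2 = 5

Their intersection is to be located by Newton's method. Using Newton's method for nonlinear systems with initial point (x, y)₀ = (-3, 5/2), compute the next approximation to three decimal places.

(-2.820, 1.021)

At (-3, 5/2): F = (8.250, -57.500).
Jacobian J = [[2·x·y + 2, x^2 - 2·y], [3·y^2 + 2·y, 6·x·y + 2·x + 6·y]].
At the point, J = [[-13.000, 4.000], [23.750, -36.000]] (det J = 373.000).
Solving J·Δ = −F gives Δ = (0.180, -1.479).
Then the next iterate is (x, y)₁ = (-2.820, 1.021).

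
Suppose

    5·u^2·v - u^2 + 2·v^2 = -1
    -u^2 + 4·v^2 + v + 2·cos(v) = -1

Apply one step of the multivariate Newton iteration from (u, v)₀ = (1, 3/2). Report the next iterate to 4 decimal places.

At (1, 3/2): F = (12.0000, 10.641474).
Jacobian J = [[10·u·v - 2·u, 5·u^2 + 4·v], [-2·u, 8·v - 2·sin(v) + 1]].
At the point, J = [[13.0000, 11.0000], [-2.0000, 11.005010]] (det J = 165.065130).
Solving J·Δ = −F gives Δ = (-0.0909, -0.9835).
Then the next iterate is (u, v)₁ = (0.9091, 0.5165).

(0.9091, 0.5165)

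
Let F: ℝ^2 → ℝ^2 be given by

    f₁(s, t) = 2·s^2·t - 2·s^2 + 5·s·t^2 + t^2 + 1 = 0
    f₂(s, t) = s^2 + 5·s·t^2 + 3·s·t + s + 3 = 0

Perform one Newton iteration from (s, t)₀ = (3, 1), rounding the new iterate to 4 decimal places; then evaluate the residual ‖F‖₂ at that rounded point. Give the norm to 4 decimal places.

9.7303

At (3, 1): F = (17.0000, 39.0000).
Jacobian J = [[4·s·t - 4·s + 5·t^2, 2·s^2 + 10·s·t + 2·t], [2·s + 5·t^2 + 3·t + 1, 10·s·t + 3·s]].
At the point, J = [[5.0000, 50.0000], [15.0000, 39.0000]] (det J = -555.0000).
Solving J·Δ = −F gives Δ = (-2.3189, -0.1081).
Then the next iterate is (s, t)₁ = (0.6811, 0.8919).
Re-evaluating at (0.6811, 0.8919): F = (4.404217, 8.676443), so ‖F‖₂ = 9.7303.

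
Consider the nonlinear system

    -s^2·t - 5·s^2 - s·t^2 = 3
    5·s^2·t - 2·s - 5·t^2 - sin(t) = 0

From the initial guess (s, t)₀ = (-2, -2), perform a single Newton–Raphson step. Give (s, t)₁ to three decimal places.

(-0.789, -1.776)

At (-2, -2): F = (-7.000, -55.09070).
Jacobian J = [[-2·s·t - 10·s - t^2, -s^2 - 2·s·t], [10·s·t - 2, 5·s^2 - 10·t - cos(t)]].
At the point, J = [[8.000, -12.000], [38.000, 40.41615]] (det J = 779.32917).
Solving J·Δ = −F gives Δ = (1.211, 0.224).
Then the next iterate is (s, t)₁ = (-0.789, -1.776).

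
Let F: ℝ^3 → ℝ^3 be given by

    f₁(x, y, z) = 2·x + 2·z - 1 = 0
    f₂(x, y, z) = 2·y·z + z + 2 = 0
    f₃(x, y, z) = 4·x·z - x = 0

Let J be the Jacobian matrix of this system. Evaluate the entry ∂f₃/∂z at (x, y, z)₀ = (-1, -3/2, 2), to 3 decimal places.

-4.000

∂f₃/∂z = 4·x.
At (-1, -3/2, 2) this is -4.000.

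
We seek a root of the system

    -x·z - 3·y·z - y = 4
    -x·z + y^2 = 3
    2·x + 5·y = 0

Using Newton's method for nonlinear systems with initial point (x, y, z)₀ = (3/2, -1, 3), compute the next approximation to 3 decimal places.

(-6.667, 2.667, 10.111)

At (3/2, -1, 3): F = (1.500, -6.500, -2.000).
Jacobian J = [[-z, -3·z - 1, -x - 3·y], [-z, 2·y, -x], [2, 5, 0]].
At the point, J = [[-3.000, -10.000, 1.500], [-3.000, -2.000, -1.500], [2.000, 5.000, 0.000]] (det J = -9.000).
Solving J·Δ = −F gives Δ = (-8.167, 3.667, 7.111).
Then the next iterate is (x, y, z)₁ = (-6.667, 2.667, 10.111).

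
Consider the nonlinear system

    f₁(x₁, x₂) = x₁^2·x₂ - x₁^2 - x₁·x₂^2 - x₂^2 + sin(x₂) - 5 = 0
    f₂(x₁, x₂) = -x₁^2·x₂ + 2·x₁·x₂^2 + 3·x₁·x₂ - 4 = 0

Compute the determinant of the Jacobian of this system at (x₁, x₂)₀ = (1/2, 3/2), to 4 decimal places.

23.9070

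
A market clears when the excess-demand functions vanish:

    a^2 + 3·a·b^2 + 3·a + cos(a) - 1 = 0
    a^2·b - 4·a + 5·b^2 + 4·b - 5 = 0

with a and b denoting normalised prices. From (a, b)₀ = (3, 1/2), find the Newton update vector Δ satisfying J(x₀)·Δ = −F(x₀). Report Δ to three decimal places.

At (3, 1/2): F = (18.26001, -9.250).
Jacobian J = [[2·a + 3·b^2 - sin(a) + 3, 6·a·b], [2·a·b - 4, a^2 + 10·b + 4]].
At the point, J = [[9.60888, 9.000], [-1.000, 18.000]] (det J = 181.95984).
Solving J·Δ = −F gives Δ = (-2.264, 0.388).

(-2.264, 0.388)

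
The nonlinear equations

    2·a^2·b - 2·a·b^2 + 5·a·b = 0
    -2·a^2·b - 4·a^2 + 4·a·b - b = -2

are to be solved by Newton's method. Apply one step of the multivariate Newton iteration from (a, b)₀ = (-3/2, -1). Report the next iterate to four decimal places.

(-0.5339, -0.4407)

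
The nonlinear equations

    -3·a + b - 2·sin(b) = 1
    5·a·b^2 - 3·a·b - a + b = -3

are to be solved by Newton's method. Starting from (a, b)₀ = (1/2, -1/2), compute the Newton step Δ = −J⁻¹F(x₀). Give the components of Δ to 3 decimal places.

At (1/2, -1/2): F = (-2.04115, 3.375).
Jacobian J = [[-3, -2·cos(b) + 1], [5·b^2 - 3·b - 1, 10·a·b - 3·a + 1]].
At the point, J = [[-3.000, -0.75517], [1.750, -3.000]] (det J = 10.32154).
Solving J·Δ = −F gives Δ = (-0.840, 0.635).

(-0.840, 0.635)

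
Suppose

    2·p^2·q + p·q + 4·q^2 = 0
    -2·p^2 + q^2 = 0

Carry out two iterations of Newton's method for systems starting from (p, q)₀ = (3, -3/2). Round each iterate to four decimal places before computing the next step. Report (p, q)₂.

(4.0055, -7.2027)

At (3, -3/2): F = (-22.5000, -15.7500).
Jacobian J = [[4·p·q + q, 2·p^2 + p + 8·q], [-4·p, 2·q]].
At the point, J = [[-19.5000, 9.0000], [-12.0000, -3.0000]] (det J = 166.5000).
Solving J·Δ = −F gives Δ = (-1.2568, -0.2230).
Then the next iterate is (p, q)₁ = (1.7432, -1.7230).
Round to (1.7432, -1.7230) and repeat: F = (-1.600137, -3.108763), J = [[-13.737134, -5.963308], [-6.9728, -3.4460]].
Δ = (2.2623, -5.4797), so (p, q)₂ = (4.0055, -7.2027).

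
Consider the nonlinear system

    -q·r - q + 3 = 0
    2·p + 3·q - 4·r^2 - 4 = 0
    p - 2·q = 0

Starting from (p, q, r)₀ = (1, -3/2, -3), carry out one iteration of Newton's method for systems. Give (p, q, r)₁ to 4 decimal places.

(-7.0400, -3.5200, -0.3067)

At (1, -3/2, -3): F = (0.0000, -42.5000, 4.0000).
Jacobian J = [[0, -r - 1, -q], [2, 3, -8·r], [1, -2, 0]].
At the point, J = [[0.0000, 2.0000, 1.5000], [2.0000, 3.0000, 24.0000], [1.0000, -2.0000, 0.0000]] (det J = 37.5000).
Solving J·Δ = −F gives Δ = (-8.0400, -2.0200, 2.6933).
Then the next iterate is (p, q, r)₁ = (-7.0400, -3.5200, -0.3067).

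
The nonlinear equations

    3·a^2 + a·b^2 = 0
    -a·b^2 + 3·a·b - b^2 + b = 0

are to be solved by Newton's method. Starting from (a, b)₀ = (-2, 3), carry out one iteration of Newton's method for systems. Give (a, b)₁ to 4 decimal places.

(-28.0000, 9.0000)

At (-2, 3): F = (-6.0000, -6.0000).
Jacobian J = [[6·a + b^2, 2·a·b], [-b^2 + 3·b, -2·a·b + 3·a - 2·b + 1]].
At the point, J = [[-3.0000, -12.0000], [0.0000, 1.0000]] (det J = -3.0000).
Solving J·Δ = −F gives Δ = (-26.0000, 6.0000).
Then the next iterate is (a, b)₁ = (-28.0000, 9.0000).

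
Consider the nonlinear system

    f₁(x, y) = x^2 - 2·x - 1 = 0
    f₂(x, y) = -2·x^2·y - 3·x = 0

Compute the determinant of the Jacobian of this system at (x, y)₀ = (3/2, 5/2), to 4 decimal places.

-4.5000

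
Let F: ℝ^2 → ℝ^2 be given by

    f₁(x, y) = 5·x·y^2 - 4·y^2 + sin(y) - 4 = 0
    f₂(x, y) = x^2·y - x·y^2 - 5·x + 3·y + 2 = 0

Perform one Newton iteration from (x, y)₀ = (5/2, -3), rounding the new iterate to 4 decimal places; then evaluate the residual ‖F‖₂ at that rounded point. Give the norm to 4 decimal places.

174.2332

At (5/2, -3): F = (72.358880, -60.7500).
Jacobian J = [[5·y^2, 10·x·y - 8·y + cos(y)], [2·x·y - y^2 - 5, x^2 - 2·x·y + 3]].
At the point, J = [[45.0000, -51.989992], [-29.0000, 24.2500]] (det J = -416.459782).
Solving J·Δ = −F gives Δ = (-3.3705, -1.5256).
Then the next iterate is (x, y)₁ = (-0.8705, -4.5256).
Re-evaluating at (-0.8705, -4.5256): F = (-174.085409, 7.175094), so ‖F‖₂ = 174.2332.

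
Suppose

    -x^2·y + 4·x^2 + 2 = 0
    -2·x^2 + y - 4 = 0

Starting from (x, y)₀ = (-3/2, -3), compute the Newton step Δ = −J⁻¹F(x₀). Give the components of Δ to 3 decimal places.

(-1.083, 18.000)

At (-3/2, -3): F = (17.750, -11.500).
Jacobian J = [[-2·x·y + 8·x, -x^2], [-4·x, 1]].
At the point, J = [[-21.000, -2.250], [6.000, 1.000]] (det J = -7.500).
Solving J·Δ = −F gives Δ = (-1.083, 18.000).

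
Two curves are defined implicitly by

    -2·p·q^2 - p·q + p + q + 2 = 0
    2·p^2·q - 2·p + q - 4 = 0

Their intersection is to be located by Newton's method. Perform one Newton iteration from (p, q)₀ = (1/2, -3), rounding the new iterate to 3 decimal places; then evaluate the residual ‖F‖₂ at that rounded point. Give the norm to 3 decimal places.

54.004

At (1/2, -3): F = (-8.000, -9.500).
Jacobian J = [[-2·q^2 - q + 1, -4·p·q - p + 1], [4·p·q - 2, 2·p^2 + 1]].
At the point, J = [[-14.000, 6.500], [-8.000, 1.500]] (det J = 31.000).
Solving J·Δ = −F gives Δ = (-1.605, -2.226).
Then the next iterate is (p, q)₁ = (-1.105, -5.226).
Re-evaluating at (-1.105, -5.226): F = (50.25175, -19.77815), so ‖F‖₂ = 54.004.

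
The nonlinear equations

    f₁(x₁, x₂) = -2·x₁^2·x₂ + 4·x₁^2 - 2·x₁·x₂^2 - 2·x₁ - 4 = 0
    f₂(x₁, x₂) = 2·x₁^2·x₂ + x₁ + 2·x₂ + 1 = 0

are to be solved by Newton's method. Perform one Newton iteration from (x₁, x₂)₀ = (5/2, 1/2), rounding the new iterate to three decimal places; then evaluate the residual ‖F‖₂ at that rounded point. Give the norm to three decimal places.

3.669

At (5/2, 1/2): F = (8.500, 10.750).
Jacobian J = [[-4·x₁·x₂ + 8·x₁ - 2·x₂^2 - 2, -2·x₁^2 - 4·x₁·x₂], [4·x₁·x₂ + 1, 2·x₁^2 + 2]].
At the point, J = [[12.500, -17.500], [6.000, 14.500]] (det J = 286.250).
Solving J·Δ = −F gives Δ = (-1.088, -0.291).
Then the next iterate is (x₁, x₂)₁ = (1.412, 0.209).
Re-evaluating at (1.412, 0.209): F = (0.19424, 3.66338), so ‖F‖₂ = 3.669.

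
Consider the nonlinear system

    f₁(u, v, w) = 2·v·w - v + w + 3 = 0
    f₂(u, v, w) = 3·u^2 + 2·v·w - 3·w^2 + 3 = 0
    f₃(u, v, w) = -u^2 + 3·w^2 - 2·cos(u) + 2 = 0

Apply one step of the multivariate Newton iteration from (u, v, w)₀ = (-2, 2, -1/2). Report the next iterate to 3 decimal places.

At (-2, 2, -1/2): F = (-1.500, 12.250, -0.41771).
Jacobian J = [[0, 2·w - 1, 2·v + 1], [6·u, 2·w, 2·v - 6·w], [-2·u + 2·sin(u), 0, 6·w]].
At the point, J = [[0.000, -2.000, 5.000], [-12.000, -1.000, 7.000], [2.18141, 0.000, -3.000]] (det J = 52.36735).
Solving J·Δ = −F gives Δ = (1.418, 1.479, 0.892).
Then the next iterate is (u, v, w)₁ = (-0.582, 3.479, 0.392).

(-0.582, 3.479, 0.392)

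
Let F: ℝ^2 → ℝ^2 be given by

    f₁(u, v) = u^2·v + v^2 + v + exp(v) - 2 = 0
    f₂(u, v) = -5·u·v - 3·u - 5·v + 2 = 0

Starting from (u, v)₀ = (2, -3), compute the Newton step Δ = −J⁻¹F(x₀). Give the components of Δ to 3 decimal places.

(-0.827, 2.072)

At (2, -3): F = (-7.95021, 41.000).
Jacobian J = [[2·u·v, u^2 + 2·v + exp(v) + 1], [-5·v - 3, -5·u - 5]].
At the point, J = [[-12.000, -0.95021], [12.000, -15.000]] (det J = 191.40256).
Solving J·Δ = −F gives Δ = (-0.827, 2.072).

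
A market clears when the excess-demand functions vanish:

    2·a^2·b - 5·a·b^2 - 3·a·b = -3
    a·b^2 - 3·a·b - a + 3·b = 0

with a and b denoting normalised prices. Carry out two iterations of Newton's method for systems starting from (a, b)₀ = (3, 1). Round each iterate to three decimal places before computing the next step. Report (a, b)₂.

(0.765, 0.744)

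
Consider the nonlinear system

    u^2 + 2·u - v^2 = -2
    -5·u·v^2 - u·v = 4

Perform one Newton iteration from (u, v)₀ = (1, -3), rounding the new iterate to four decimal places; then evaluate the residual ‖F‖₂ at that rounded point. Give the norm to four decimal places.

14.6641

At (1, -3): F = (-4.0000, -46.0000).
Jacobian J = [[2·u + 2, -2·v], [-5·v^2 - v, -10·u·v - u]].
At the point, J = [[4.0000, 6.0000], [-42.0000, 29.0000]] (det J = 368.0000).
Solving J·Δ = −F gives Δ = (-0.4348, 0.9565).
Then the next iterate is (u, v)₁ = (0.5652, -2.0435).
Re-evaluating at (0.5652, -2.0435): F = (-0.726041, -14.646085), so ‖F‖₂ = 14.6641.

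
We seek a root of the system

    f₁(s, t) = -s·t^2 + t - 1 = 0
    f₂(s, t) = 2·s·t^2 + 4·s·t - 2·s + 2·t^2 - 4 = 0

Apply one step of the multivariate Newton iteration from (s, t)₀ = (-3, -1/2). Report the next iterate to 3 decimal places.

At (-3, -1/2): F = (-0.750, 7.000).
Jacobian J = [[-t^2, -2·s·t + 1], [2·t^2 + 4·t - 2, 4·s·t + 4·s + 4·t]].
At the point, J = [[-0.250, -2.000], [-3.500, -8.000]] (det J = -5.000).
Solving J·Δ = −F gives Δ = (4.000, -0.875).
Then the next iterate is (s, t)₁ = (1.000, -1.375).

(1.000, -1.375)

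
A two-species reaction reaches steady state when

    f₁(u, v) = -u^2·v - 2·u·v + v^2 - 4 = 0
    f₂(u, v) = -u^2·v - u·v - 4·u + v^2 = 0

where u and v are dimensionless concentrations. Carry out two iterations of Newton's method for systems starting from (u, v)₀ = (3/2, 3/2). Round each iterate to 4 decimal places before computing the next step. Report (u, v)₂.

At (3/2, 3/2): F = (-9.6250, -9.3750).
Jacobian J = [[-2·u·v - 2·v, -u^2 - 2·u + 2·v], [-2·u·v - v - 4, -u^2 - u + 2·v]].
At the point, J = [[-7.5000, -2.2500], [-10.0000, -0.7500]] (det J = -16.8750).
Solving J·Δ = −F gives Δ = (-0.8222, -1.5370).
Then the next iterate is (u, v)₁ = (0.6778, -0.0370).
Round to (0.6778, -0.0370) and repeat: F = (-3.931476, -2.667754), J = [[0.124157, -1.889013], [-3.912843, -1.211213]].
Δ = (-0.0368, -2.0837), so (u, v)₂ = (0.6410, -2.1207).

(0.6410, -2.1207)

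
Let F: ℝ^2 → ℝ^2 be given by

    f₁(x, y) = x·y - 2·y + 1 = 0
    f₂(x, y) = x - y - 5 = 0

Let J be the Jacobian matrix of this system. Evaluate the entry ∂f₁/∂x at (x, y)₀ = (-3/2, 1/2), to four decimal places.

∂f₁/∂x = y.
At (-3/2, 1/2) this is 0.5000.

0.5000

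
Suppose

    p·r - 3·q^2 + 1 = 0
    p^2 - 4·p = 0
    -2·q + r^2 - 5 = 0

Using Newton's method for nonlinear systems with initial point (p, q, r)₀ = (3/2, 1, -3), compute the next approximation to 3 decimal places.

(-2.250, 1.808, -2.936)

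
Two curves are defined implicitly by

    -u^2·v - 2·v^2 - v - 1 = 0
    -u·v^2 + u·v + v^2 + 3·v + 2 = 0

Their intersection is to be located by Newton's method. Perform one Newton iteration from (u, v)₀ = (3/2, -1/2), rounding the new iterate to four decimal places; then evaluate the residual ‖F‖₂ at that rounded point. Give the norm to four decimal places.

0.0077

At (3/2, -1/2): F = (0.1250, -0.3750).
Jacobian J = [[-2·u·v, -u^2 - 4·v - 1], [-v^2 + v, -2·u·v + u + 2·v + 3]].
At the point, J = [[1.5000, -1.2500], [-0.7500, 5.0000]] (det J = 6.5625).
Solving J·Δ = −F gives Δ = (-0.0238, 0.0714).
Then the next iterate is (u, v)₁ = (1.4762, -0.4286).
Re-evaluating at (1.4762, -0.4286): F = (-0.004805, -0.005976), so ‖F‖₂ = 0.0077.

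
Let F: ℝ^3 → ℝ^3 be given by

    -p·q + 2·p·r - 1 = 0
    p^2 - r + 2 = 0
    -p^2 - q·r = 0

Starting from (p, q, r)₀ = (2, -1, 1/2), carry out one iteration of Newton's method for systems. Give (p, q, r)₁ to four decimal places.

At (2, -1, 1/2): F = (3.0000, 5.5000, -3.5000).
Jacobian J = [[-q + 2·r, -p, 2·p], [2·p, 0, -1], [-2·p, -r, -q]].
At the point, J = [[2.0000, -2.0000, 4.0000], [4.0000, 0.0000, -1.0000], [-4.0000, -0.5000, 1.0000]] (det J = -9.0000).
Solving J·Δ = −F gives Δ = (-0.9444, 4.0000, 1.7222).
Then the next iterate is (p, q, r)₁ = (1.0556, 3.0000, 2.2222).

(1.0556, 3.0000, 2.2222)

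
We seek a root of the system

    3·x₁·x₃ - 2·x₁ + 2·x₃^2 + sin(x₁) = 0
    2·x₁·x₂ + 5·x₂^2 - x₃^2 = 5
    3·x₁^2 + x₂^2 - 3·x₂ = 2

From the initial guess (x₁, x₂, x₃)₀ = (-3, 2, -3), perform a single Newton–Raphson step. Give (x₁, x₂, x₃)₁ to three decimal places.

(-1.759, 1.340, -1.287)

At (-3, 2, -3): F = (50.85888, -6.000, 23.000).
Jacobian J = [[3·x₃ + cos(x₁) - 2, 0, 3·x₁ + 4·x₃], [2·x₂, 2·x₁ + 10·x₂, -2·x₃], [6·x₁, 2·x₂ - 3, 0]].
At the point, J = [[-11.98999, 0.000, -21.000], [4.000, 14.000, 6.000], [-18.000, 1.000, 0.000]] (det J = -5304.06005).
Solving J·Δ = −F gives Δ = (1.241, -0.660, 1.713).
Then the next iterate is (x₁, x₂, x₃)₁ = (-1.759, 1.340, -1.287).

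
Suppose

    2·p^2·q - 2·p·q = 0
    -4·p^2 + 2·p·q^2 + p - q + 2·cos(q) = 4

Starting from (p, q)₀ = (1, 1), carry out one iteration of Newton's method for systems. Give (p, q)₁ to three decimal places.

(1.000, 4.735)

At (1, 1): F = (0.000, -4.91940).
Jacobian J = [[4·p·q - 2·q, 2·p^2 - 2·p], [-8·p + 2·q^2 + 1, 4·p·q - 2·sin(q) - 1]].
At the point, J = [[2.000, 0.000], [-5.000, 1.31706]] (det J = 2.63412).
Solving J·Δ = −F gives Δ = (0.000, 3.735).
Then the next iterate is (p, q)₁ = (1.000, 4.735).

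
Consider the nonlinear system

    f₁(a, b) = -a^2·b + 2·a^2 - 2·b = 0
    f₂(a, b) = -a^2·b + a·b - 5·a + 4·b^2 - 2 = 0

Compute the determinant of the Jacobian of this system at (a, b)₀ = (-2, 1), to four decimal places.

J = [[-2·a·b + 4·a, -a^2 - 2], [-2·a·b + b - 5, -a^2 + a + 8·b]].
At the point, J = [[-4.0000, -6.0000], [0.0000, 2.0000]].
det J = -8.0000.

-8.0000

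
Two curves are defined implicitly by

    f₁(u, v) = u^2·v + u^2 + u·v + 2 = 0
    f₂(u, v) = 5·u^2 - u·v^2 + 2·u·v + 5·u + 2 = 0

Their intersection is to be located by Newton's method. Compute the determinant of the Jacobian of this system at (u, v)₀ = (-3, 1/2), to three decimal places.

171.000

J = [[2·u·v + 2·u + v, u^2 + u], [10·u - v^2 + 2·v + 5, -2·u·v + 2·u]].
At the point, J = [[-8.500, 6.000], [-24.250, -3.000]].
det J = 171.000.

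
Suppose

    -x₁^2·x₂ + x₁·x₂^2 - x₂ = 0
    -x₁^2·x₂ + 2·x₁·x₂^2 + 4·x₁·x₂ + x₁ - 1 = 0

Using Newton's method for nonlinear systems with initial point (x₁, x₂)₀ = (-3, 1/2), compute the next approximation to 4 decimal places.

(-19.2308, -4.0000)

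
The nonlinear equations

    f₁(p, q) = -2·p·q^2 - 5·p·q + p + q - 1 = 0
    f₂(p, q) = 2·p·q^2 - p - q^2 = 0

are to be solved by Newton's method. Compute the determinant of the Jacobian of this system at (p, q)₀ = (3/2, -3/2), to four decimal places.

J = [[-2·q^2 - 5·q + 1, -4·p·q - 5·p + 1], [2·q^2 - 1, 4·p·q - 2·q]].
At the point, J = [[4.0000, 2.5000], [3.5000, -6.0000]].
det J = -32.7500.

-32.7500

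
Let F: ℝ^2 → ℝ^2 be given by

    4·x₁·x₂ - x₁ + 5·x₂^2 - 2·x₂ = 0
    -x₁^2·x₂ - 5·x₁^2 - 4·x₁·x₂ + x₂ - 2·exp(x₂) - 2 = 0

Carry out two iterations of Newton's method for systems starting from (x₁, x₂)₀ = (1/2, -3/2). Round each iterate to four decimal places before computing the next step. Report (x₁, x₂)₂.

(-5.4256, 3.7059)

At (1/2, -3/2): F = (10.7500, -1.821260).
Jacobian J = [[4·x₂ - 1, 4·x₁ + 10·x₂ - 2], [-2·x₁·x₂ - 10·x₁ - 4·x₂, -x₁^2 - 4·x₁ - 2·exp(x₂) + 1]].
At the point, J = [[-7.0000, -15.0000], [2.5000, -1.696260]] (det J = 49.373822).
Solving J·Δ = −F gives Δ = (0.9226, 0.2861).
Then the next iterate is (x₁, x₂)₁ = (1.4226, -1.2139).
Round to (1.4226, -1.2139) and repeat: F = (1.465389, -4.562671), J = [[-5.8556, -8.4486], [-5.916612, -7.308264]].
Δ = (-6.8482, 4.9198), so (x₁, x₂)₂ = (-5.4256, 3.7059).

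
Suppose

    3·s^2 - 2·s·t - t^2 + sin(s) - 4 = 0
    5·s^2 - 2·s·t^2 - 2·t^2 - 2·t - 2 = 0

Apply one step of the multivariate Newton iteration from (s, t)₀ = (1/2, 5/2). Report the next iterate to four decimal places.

At (1/2, 5/2): F = (-11.520574, -24.5000).
Jacobian J = [[6·s - 2·t + cos(s), -2·s - 2·t], [10·s - 2·t^2, -4·s·t - 4·t - 2]].
At the point, J = [[-1.122417, -6.0000], [-7.5000, -17.0000]] (det J = -25.918904).
Solving J·Δ = −F gives Δ = (1.8847, -2.2727).
Then the next iterate is (s, t)₁ = (2.3847, 0.2273).

(2.3847, 0.2273)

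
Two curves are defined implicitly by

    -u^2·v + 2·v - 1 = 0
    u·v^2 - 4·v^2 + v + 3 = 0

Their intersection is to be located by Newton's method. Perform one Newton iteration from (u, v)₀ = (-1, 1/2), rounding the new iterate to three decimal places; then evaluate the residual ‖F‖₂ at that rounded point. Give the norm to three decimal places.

At (-1, 1/2): F = (-0.500, 2.250).
Jacobian J = [[-2·u·v, -u^2 + 2], [v^2, 2·u·v - 8·v + 1]].
At the point, J = [[1.000, 1.000], [0.250, -4.000]] (det J = -4.250).
Solving J·Δ = −F gives Δ = (-0.059, 0.559).
Then the next iterate is (u, v)₁ = (-1.059, 1.059).
Re-evaluating at (-1.059, 1.059): F = (-0.06965, -1.61457), so ‖F‖₂ = 1.616.

1.616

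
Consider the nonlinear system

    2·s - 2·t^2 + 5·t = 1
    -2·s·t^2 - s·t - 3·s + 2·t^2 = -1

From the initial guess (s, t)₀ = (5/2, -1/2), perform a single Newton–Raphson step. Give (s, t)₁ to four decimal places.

(0.5682, -0.0909)

At (5/2, -1/2): F = (1.0000, -6.0000).
Jacobian J = [[2, -4·t + 5], [-2·t^2 - t - 3, -4·s·t - s + 4·t]].
At the point, J = [[2.0000, 7.0000], [-3.0000, 0.5000]] (det J = 22.0000).
Solving J·Δ = −F gives Δ = (-1.9318, 0.4091).
Then the next iterate is (s, t)₁ = (0.5682, -0.0909).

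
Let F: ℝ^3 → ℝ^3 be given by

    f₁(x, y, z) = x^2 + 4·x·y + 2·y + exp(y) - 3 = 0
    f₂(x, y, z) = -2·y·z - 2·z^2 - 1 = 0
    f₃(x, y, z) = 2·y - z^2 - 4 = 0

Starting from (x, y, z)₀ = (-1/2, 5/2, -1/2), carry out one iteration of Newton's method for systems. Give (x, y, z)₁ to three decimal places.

At (-1/2, 5/2, -1/2): F = (9.43249, 1.000, 0.750).
Jacobian J = [[2·x + 4·y, 4·x + exp(y) + 2, 0], [0, -2·z, -2·y - 4·z], [0, 2, -2·z]].
At the point, J = [[9.000, 12.18249, 0.000], [0.000, 1.000, -3.000], [0.000, 2.000, 1.000]] (det J = 63.000).
Solving J·Δ = −F gives Δ = (-0.420, -0.464, 0.179).
Then the next iterate is (x, y, z)₁ = (-0.920, 2.036, -0.321).

(-0.920, 2.036, -0.321)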